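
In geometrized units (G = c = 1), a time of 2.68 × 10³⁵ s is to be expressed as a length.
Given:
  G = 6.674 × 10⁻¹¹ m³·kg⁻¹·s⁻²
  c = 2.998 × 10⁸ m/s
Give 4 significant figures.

8.035 × 10⁴³ m

Time → length via c.
2.68 × 10³⁵ s × (c) = 8.035 × 10⁴³ m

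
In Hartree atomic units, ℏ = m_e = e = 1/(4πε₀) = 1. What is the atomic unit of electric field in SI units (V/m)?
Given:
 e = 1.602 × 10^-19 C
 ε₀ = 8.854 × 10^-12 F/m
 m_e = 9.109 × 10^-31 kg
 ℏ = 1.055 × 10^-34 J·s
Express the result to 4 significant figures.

The unique combination of the constants set to 1 with dimensions of electric field is E_au = E_h/(e a₀) = m_e²e⁵/((4πε₀)³ℏ⁴).
E_h = 4.354 × 10^-18 J
a₀ = 5.297 × 10^-11 m
E_h/(e·a₀) = 5.131 × 10^11 V/m

5.131 × 10^11 V/m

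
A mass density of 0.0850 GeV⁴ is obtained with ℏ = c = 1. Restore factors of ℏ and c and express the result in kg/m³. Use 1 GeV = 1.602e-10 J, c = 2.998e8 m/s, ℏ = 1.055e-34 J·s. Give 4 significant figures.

Mass density is [E]/(c²[L]³) = [E]⁴/(ℏ³c⁵).
1 GeV⁴ → 1/(ℏ³c⁵) × (1 GeV in J)⁴ = 2.316e20 kg/m³.
Result: 0.0850 × 2.316e20 = 1.969e19 kg/m³.

1.969e19 kg/m³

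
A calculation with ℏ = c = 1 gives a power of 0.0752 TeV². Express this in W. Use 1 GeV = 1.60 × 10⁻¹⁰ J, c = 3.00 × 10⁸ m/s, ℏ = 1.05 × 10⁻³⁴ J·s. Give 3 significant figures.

1.83 × 10¹⁹ W

Power is [E]/[T] = [E]²/ℏ.
1 GeV² → 1/ℏ × (1 GeV in J)² = 2.44 × 10¹⁴ W.
Convert the energy scale: 0.0752 TeV² = 7.52 × 10⁴ GeV².
Result: 7.52 × 10⁴ × 2.44 × 10¹⁴ = 1.83 × 10¹⁹ W.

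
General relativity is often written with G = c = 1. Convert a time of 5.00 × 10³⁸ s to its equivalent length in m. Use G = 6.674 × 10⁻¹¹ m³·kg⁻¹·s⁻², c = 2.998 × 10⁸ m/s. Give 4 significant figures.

1.499 × 10⁴⁷ m

Time → length via c.
5.00 × 10³⁸ s × (c) = 1.499 × 10⁴⁷ m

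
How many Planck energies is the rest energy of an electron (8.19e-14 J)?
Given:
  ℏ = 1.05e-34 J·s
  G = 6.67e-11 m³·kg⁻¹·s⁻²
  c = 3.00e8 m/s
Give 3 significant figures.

4.19e-23

Planck energy: E_P = √(ℏc⁵/G) = 1.96e9 J.
8.19e-14 / 1.96e9 = 4.19e-23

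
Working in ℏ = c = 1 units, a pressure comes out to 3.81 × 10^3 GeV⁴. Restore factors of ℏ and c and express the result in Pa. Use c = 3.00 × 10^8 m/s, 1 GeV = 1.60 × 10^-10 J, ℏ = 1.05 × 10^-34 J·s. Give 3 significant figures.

7.99 × 10^40 Pa

Pressure is [E]/[L]³ = [E]⁴/(ℏc)³.
1 GeV⁴ → 1/(ℏc)³ × (1 GeV in J)⁴ = 2.10 × 10^37 Pa.
Result: 3.81 × 10^3 × 2.10 × 10^37 = 7.99 × 10^40 Pa.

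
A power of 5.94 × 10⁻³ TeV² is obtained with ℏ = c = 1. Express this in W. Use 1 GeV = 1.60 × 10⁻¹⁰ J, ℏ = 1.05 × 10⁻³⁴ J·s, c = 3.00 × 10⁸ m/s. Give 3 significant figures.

1.45 × 10¹⁸ W

Power is [E]/[T] = [E]²/ℏ.
1 GeV² → 1/ℏ × (1 GeV in J)² = 2.44 × 10¹⁴ W.
Convert the energy scale: 5.94 × 10⁻³ TeV² = 5.94 × 10³ GeV².
Result: 5.94 × 10³ × 2.44 × 10¹⁴ = 1.45 × 10¹⁸ W.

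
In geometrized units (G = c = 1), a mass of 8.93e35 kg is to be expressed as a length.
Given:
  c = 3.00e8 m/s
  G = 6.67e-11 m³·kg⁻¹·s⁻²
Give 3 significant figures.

In G = c = 1 units mass has dimensions of length; the conversion factor is G/c².
8.93e35 kg × (G/c²) = 6.62e8 m

6.62e8 m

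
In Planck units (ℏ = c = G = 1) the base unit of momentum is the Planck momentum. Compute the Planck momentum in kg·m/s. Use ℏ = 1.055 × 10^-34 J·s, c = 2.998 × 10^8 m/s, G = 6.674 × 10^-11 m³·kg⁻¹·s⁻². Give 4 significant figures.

p_P = √(ℏc³/G)
  = √(42.60)
  = 6.527 kg·m/s

6.527 kg·m/s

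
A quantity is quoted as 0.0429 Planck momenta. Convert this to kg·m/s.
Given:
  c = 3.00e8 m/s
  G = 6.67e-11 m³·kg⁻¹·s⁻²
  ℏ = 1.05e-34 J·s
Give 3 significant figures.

One Planck momentum: p_P = √(ℏc³/G) = 6.52 kg·m/s.
0.0429 × 6.52 kg·m/s = 0.280 kg·m/s

0.280 kg·m/s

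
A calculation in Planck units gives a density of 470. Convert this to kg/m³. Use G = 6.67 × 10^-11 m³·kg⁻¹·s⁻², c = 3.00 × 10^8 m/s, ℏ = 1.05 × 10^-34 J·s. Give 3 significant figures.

2.44 × 10^99 kg/m³

One Planck density: ρ_P = c⁵/(ℏG²) = 5.20 × 10^96 kg/m³.
470 × 5.20 × 10^96 kg/m³ = 2.44 × 10^99 kg/m³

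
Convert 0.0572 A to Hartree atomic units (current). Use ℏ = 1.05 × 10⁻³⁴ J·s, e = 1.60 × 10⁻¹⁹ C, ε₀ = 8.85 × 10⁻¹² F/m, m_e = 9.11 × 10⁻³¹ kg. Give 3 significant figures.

8.57

atomic unit of electric current: I_au = e E_h/ℏ = m_e e⁵/((4πε₀)²ℏ³) = 6.67 × 10⁻³ A.
0.0572 / 6.67 × 10⁻³ = 8.57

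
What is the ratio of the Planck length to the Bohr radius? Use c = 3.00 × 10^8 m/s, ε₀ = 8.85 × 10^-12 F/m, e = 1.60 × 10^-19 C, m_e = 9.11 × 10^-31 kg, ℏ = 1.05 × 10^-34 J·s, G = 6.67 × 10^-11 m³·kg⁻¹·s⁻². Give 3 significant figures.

Planck length: ℓ_P = √(ℏG/c³) = 1.61 × 10^-35 m
Bohr radius: a₀ = 4πε₀ℏ²/(m_e e²) = 5.26 × 10^-11 m
ratio = 1.61 × 10^-35 / 5.26 × 10^-11 = 3.06 × 10^-25

3.06 × 10^-25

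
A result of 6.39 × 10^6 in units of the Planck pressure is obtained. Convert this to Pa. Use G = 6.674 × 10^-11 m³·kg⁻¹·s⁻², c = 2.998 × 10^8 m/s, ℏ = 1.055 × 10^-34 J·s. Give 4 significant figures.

2.960 × 10^120 Pa

One Planck pressure: p_P = c⁷/(ℏG²) = 4.632 × 10^113 Pa.
6.39 × 10^6 × 4.632 × 10^113 Pa = 2.960 × 10^120 Pa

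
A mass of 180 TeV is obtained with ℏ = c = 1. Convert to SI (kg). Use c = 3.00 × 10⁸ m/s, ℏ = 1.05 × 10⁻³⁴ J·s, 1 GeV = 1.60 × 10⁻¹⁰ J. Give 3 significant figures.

Mass is [E]/c²; divide by c².
1 GeV → 1/c² × (1 GeV in J) = 1.78 × 10⁻²⁷ kg.
Convert the energy scale: 180 TeV = 1.80 × 10⁵ GeV.
Result: 1.80 × 10⁵ × 1.78 × 10⁻²⁷ = 3.20 × 10⁻²² kg.

3.20 × 10⁻²² kg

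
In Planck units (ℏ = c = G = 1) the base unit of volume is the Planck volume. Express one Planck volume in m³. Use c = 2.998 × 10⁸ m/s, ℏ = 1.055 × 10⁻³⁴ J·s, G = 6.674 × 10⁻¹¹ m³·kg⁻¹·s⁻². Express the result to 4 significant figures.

V_P = (ℏG/c³)^(3/2)
  = √(1.784 × 10⁻²⁰⁹)
  = 4.224 × 10⁻¹⁰⁵ m³

4.224 × 10⁻¹⁰⁵ m³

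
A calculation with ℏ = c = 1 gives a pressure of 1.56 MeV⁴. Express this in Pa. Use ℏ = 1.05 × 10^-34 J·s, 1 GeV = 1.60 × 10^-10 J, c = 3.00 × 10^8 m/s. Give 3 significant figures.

3.27 × 10^25 Pa

Pressure is [E]/[L]³ = [E]⁴/(ℏc)³.
1 GeV⁴ → 1/(ℏc)³ × (1 GeV in J)⁴ = 2.10 × 10^37 Pa.
Convert the energy scale: 1.56 MeV⁴ = 1.56 × 10^-12 GeV⁴.
Result: 1.56 × 10^-12 × 2.10 × 10^37 = 3.27 × 10^25 Pa.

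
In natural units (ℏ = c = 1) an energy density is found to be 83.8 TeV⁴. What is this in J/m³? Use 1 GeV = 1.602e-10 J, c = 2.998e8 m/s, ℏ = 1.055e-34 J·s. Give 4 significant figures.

1.744e51 J/m³

[E]/[L]³ = [E]⁴/(ℏc)³; restore (ℏc)⁻³.
1 GeV⁴ → 1/(ℏc)³ × (1 GeV in J)⁴ = 2.082e37 J/m³.
Convert the energy scale: 83.8 TeV⁴ = 8.38e13 GeV⁴.
Result: 8.38e13 × 2.082e37 = 1.744e51 J/m³.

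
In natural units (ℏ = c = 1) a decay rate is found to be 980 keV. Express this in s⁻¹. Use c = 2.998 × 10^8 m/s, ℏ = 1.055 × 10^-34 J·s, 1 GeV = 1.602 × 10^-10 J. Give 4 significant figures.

1.488 × 10^21 s⁻¹

A rate is [E]/ℏ; divide by ℏ.
1 GeV → 1/ℏ × (1 GeV in J) = 1.518 × 10^24 s⁻¹.
Convert the energy scale: 980 keV = 9.80 × 10^-4 GeV.
Result: 9.80 × 10^-4 × 1.518 × 10^24 = 1.488 × 10^21 s⁻¹.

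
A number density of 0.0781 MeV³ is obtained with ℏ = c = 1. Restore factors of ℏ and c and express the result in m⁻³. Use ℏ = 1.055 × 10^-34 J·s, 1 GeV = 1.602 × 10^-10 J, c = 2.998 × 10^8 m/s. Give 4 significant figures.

Number density is [L]⁻³ = [E]³/(ℏc)³.
1 GeV³ → 1/(ℏc)³ × (1 GeV in J)³ = 1.299 × 10^47 m⁻³.
Convert the energy scale: 0.0781 MeV³ = 7.81 × 10^-11 GeV³.
Result: 7.81 × 10^-11 × 1.299 × 10^47 = 1.015 × 10^37 m⁻³.

1.015 × 10^37 m⁻³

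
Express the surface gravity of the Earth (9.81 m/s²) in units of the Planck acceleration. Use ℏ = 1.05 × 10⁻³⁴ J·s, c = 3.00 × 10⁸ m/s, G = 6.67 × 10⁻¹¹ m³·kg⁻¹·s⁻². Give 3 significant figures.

Planck acceleration: a_P = √(c⁷/(ℏG)) = 5.59 × 10⁵¹ m/s².
9.81 / 5.59 × 10⁵¹ = 1.76 × 10⁻⁵¹

1.76 × 10⁻⁵¹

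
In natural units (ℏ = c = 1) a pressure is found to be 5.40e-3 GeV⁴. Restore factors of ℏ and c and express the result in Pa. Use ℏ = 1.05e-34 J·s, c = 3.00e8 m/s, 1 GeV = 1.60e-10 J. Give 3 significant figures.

Pressure is [E]/[L]³ = [E]⁴/(ℏc)³.
1 GeV⁴ → 1/(ℏc)³ × (1 GeV in J)⁴ = 2.10e37 Pa.
Result: 5.40e-3 × 2.10e37 = 1.13e35 Pa.

1.13e35 Pa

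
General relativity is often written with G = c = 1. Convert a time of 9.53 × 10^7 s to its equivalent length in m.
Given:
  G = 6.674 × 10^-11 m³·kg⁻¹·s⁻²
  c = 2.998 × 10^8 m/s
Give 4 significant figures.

2.857 × 10^16 m

Time → length via c.
9.53 × 10^7 s × (c) = 2.857 × 10^16 m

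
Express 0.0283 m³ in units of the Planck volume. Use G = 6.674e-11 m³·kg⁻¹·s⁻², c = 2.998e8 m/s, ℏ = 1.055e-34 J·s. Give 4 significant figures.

6.700e102

Planck volume: V_P = (ℏG/c³)^(3/2) = 4.224e-105 m³.
0.0283 / 4.224e-105 = 6.700e102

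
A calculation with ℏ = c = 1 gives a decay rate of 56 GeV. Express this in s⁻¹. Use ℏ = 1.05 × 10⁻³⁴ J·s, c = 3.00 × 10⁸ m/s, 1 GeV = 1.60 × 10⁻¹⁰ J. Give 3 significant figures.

A rate is [E]/ℏ; divide by ℏ.
1 GeV → 1/ℏ × (1 GeV in J) = 1.52 × 10²⁴ s⁻¹.
Result: 56 × 1.52 × 10²⁴ = 8.53 × 10²⁵ s⁻¹.

8.53 × 10²⁵ s⁻¹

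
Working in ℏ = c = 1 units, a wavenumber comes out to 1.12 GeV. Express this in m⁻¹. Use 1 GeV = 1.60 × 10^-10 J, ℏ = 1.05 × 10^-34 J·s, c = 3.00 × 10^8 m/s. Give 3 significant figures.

Inverse length is [E]/(ℏc).
1 GeV → 1/(ℏc) × (1 GeV in J) = 5.08 × 10^15 m⁻¹.
Result: 1.12 × 5.08 × 10^15 = 5.69 × 10^15 m⁻¹.

5.69 × 10^15 m⁻¹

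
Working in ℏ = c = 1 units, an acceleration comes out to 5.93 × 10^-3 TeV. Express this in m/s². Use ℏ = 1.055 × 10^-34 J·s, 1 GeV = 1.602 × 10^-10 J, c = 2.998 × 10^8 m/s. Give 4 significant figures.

2.700 × 10^33 m/s²

Acceleration is [L]/[T]² = c·[E]/ℏ.
1 GeV → c/ℏ × (1 GeV in J) = 4.552 × 10^32 m/s².
Convert the energy scale: 5.93 × 10^-3 TeV = 5.93 GeV.
Result: 5.93 × 4.552 × 10^32 = 2.700 × 10^33 m/s².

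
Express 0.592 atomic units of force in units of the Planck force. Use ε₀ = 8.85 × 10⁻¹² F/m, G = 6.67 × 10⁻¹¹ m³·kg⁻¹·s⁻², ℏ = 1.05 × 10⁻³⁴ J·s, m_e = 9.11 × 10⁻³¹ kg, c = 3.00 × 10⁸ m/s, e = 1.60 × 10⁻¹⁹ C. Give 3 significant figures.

atomic unit of force: F_au = E_h/a₀ = m_e²e⁶/((4πε₀)³ℏ⁴) = 8.33 × 10⁻⁸ N
Planck force: F_P = c⁴/G = 1.21 × 10⁴⁴ N
0.592 × 8.33 × 10⁻⁸ / 1.21 × 10⁴⁴ = 4.06 × 10⁻⁵²

4.06 × 10⁻⁵²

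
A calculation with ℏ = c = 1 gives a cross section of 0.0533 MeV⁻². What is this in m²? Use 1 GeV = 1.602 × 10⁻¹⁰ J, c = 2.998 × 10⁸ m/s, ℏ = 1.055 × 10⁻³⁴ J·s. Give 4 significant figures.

2.078 × 10⁻²⁷ m²

Area is [L]² = [E]⁻²·(ℏc)²; restore (ℏc)².
1 GeV⁻² → (ℏc)² × (1 GeV in J)⁻² = 3.898 × 10⁻³² m².
Convert the energy scale: 0.0533 MeV⁻² = 5.33 × 10⁴ GeV⁻².
Result: 5.33 × 10⁴ × 3.898 × 10⁻³² = 2.078 × 10⁻²⁷ m².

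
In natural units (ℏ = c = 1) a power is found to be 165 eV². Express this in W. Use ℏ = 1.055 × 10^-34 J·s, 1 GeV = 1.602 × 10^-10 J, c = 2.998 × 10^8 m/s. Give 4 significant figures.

0.04014 W

Power is [E]/[T] = [E]²/ℏ.
1 GeV² → 1/ℏ × (1 GeV in J)² = 2.433 × 10^14 W.
Convert the energy scale: 165 eV² = 1.65 × 10^-16 GeV².
Result: 1.65 × 10^-16 × 2.433 × 10^14 = 0.04014 W.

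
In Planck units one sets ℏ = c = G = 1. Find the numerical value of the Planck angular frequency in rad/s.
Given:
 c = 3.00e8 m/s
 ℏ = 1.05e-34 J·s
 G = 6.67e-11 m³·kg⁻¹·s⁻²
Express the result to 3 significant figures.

1.86e43 rad/s

ω_P = √(c⁵/(ℏG))
  = √(3.47e86)
  = 1.86e43 rad/s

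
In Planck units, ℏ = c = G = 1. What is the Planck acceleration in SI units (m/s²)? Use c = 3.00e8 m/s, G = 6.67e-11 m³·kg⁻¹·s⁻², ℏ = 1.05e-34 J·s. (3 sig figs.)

5.59e51 m/s²

From ℏ = c = G = 1 the acceleration scale is a_P = √(c⁷/(ℏG)).
  = √(3.12e103)
  = 5.59e51 m/s²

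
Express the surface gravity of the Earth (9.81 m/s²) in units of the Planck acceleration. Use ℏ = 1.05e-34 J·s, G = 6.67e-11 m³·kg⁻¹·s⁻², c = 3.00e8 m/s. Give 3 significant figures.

Planck acceleration: a_P = √(c⁷/(ℏG)) = 5.59e51 m/s².
9.81 / 5.59e51 = 1.76e-51

1.76e-51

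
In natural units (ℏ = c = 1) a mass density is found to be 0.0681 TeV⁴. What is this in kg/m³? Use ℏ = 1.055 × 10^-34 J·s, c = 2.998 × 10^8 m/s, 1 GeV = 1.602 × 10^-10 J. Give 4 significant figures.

Mass density is [E]/(c²[L]³) = [E]⁴/(ℏ³c⁵).
1 GeV⁴ → 1/(ℏ³c⁵) × (1 GeV in J)⁴ = 2.316 × 10^20 kg/m³.
Convert the energy scale: 0.0681 TeV⁴ = 6.81 × 10^10 GeV⁴.
Result: 6.81 × 10^10 × 2.316 × 10^20 = 1.577 × 10^31 kg/m³.

1.577 × 10^31 kg/m³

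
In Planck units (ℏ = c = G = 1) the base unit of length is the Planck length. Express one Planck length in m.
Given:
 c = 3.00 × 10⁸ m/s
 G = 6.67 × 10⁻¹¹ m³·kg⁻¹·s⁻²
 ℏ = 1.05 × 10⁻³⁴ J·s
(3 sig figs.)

ℓ_P = √(ℏG/c³)
  = √(2.59 × 10⁻⁷⁰)
  = 1.61 × 10⁻³⁵ m

1.61 × 10⁻³⁵ m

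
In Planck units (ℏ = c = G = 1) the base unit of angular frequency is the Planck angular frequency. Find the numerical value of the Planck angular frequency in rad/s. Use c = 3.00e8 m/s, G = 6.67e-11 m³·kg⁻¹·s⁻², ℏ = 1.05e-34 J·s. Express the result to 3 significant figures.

ω_P = √(c⁵/(ℏG))
  = √(3.47e86)
  = 1.86e43 rad/s

1.86e43 rad/s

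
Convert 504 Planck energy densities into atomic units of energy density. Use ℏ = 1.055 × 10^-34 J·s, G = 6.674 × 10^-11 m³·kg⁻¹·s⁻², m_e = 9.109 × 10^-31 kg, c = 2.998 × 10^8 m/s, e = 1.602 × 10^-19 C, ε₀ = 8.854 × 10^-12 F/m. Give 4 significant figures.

7.971 × 10^102

Planck energy density: u_P = c⁷/(ℏG²) = 4.632 × 10^113 J/m³
atomic unit of energy density: u_au = E_h/a₀³ = m_e⁴e¹⁰/((4πε₀)⁵ℏ⁸) = 2.929 × 10^13 J/m³
504 × 4.632 × 10^113 / 2.929 × 10^13 = 7.971 × 10^102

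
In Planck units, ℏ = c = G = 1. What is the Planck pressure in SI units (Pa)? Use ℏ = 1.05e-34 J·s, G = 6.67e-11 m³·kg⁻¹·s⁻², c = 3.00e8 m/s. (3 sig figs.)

4.68e113 Pa

From ℏ = c = G = 1 the pressure scale is p_P = c⁷/(ℏG²).
  = 2.19e59 / 4.67e-55
  = 4.68e113 Pa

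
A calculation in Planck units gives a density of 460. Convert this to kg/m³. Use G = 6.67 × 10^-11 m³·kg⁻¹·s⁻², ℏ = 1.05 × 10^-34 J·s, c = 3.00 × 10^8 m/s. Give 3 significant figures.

2.39 × 10^99 kg/m³

One Planck density: ρ_P = c⁵/(ℏG²) = 5.20 × 10^96 kg/m³.
460 × 5.20 × 10^96 kg/m³ = 2.39 × 10^99 kg/m³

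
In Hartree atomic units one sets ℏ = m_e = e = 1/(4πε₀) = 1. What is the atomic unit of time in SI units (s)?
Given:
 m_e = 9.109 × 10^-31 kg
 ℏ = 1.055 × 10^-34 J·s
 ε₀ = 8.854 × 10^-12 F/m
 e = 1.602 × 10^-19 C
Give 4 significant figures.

2.423 × 10^-17 s

τ_au = (4πε₀)²ℏ³/(m_e e⁴)
E_h = 4.354 × 10^-18 J
ℏ/E_h = 2.423 × 10^-17 s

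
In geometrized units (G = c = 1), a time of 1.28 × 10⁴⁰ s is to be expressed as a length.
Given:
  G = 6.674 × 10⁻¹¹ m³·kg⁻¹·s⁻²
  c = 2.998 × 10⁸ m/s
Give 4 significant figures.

3.837 × 10⁴⁸ m

Time → length via c.
1.28 × 10⁴⁰ s × (c) = 3.837 × 10⁴⁸ m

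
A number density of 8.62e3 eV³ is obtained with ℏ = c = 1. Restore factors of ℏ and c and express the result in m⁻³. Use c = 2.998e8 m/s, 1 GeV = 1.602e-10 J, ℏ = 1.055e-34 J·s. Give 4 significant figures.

1.120e24 m⁻³

Number density is [L]⁻³ = [E]³/(ℏc)³.
1 GeV³ → 1/(ℏc)³ × (1 GeV in J)³ = 1.299e47 m⁻³.
Convert the energy scale: 8.62e3 eV³ = 8.62e-24 GeV³.
Result: 8.62e-24 × 1.299e47 = 1.120e24 m⁻³.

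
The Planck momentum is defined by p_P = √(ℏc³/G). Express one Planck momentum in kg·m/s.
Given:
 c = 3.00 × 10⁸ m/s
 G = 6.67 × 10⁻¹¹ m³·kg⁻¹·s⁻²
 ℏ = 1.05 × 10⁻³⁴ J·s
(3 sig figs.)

p_P = √(ℏc³/G)
  = √(42.5)
  = 6.52 kg·m/s

6.52 kg·m/s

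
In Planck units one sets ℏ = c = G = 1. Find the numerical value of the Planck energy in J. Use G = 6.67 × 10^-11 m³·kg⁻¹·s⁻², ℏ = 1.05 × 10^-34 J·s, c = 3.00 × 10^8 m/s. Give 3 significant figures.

1.96 × 10^9 J

E_P = √(ℏc⁵/G)
  = √(3.83 × 10^18)
  = 1.96 × 10^9 J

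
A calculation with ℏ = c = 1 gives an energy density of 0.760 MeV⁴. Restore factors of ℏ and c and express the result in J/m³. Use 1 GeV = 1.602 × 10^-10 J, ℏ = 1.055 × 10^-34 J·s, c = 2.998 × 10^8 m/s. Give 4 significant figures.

1.582 × 10^25 J/m³

[E]/[L]³ = [E]⁴/(ℏc)³; restore (ℏc)⁻³.
1 GeV⁴ → 1/(ℏc)³ × (1 GeV in J)⁴ = 2.082 × 10^37 J/m³.
Convert the energy scale: 0.760 MeV⁴ = 7.60 × 10^-13 GeV⁴.
Result: 7.60 × 10^-13 × 2.082 × 10^37 = 1.582 × 10^25 J/m³.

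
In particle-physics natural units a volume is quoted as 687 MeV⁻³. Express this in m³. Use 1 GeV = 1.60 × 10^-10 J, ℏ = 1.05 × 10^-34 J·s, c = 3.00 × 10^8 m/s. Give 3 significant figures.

Volume is [L]³ = [E]⁻³·(ℏc)³.
1 GeV⁻³ → (ℏc)³ × (1 GeV in J)⁻³ = 7.63 × 10^-48 m³.
Convert the energy scale: 687 MeV⁻³ = 6.87 × 10^11 GeV⁻³.
Result: 6.87 × 10^11 × 7.63 × 10^-48 = 5.24 × 10^-36 m³.

5.24 × 10^-36 m³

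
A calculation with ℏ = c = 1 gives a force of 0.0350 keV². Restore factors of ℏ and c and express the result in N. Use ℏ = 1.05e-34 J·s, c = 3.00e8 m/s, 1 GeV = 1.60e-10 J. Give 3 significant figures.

Force is [E]/[L] = [E]²/(ℏc); restore (ℏc)⁻¹.
1 GeV² → 1/(ℏc) × (1 GeV in J)² = 8.13e5 N.
Convert the energy scale: 0.0350 keV² = 3.50e-14 GeV².
Result: 3.50e-14 × 8.13e5 = 2.84e-8 N.

2.84e-8 N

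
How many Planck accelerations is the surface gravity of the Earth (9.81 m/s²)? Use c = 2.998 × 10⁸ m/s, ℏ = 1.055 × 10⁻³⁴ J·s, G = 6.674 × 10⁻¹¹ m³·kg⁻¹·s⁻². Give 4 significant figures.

1.764 × 10⁻⁵¹

Planck acceleration: a_P = √(c⁷/(ℏG)) = 5.560 × 10⁵¹ m/s².
9.81 / 5.560 × 10⁵¹ = 1.764 × 10⁻⁵¹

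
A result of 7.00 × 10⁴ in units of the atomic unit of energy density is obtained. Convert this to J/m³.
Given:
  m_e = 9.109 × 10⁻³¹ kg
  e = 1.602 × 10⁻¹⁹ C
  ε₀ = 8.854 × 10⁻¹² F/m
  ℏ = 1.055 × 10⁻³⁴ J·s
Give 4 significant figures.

One atomic unit of energy density: u_au = E_h/a₀³ = m_e⁴e¹⁰/((4πε₀)⁵ℏ⁸) = 2.929 × 10¹³ J/m³.
7.00 × 10⁴ × 2.929 × 10¹³ J/m³ = 2.050 × 10¹⁸ J/m³

2.050 × 10¹⁸ J/m³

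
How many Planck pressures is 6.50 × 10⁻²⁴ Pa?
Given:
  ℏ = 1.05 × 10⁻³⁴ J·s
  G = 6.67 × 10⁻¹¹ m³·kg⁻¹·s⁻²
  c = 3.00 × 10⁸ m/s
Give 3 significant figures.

Planck pressure: p_P = c⁷/(ℏG²) = 4.68 × 10¹¹³ Pa.
6.50 × 10⁻²⁴ / 4.68 × 10¹¹³ = 1.39 × 10⁻¹³⁷

1.39 × 10⁻¹³⁷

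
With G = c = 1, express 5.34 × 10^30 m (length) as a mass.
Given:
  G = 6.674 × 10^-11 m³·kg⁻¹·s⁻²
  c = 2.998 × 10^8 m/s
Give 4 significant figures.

Length → mass via c²/G.
5.34 × 10^30 m × (c²/G) = 7.191 × 10^57 kg

7.191 × 10^57 kg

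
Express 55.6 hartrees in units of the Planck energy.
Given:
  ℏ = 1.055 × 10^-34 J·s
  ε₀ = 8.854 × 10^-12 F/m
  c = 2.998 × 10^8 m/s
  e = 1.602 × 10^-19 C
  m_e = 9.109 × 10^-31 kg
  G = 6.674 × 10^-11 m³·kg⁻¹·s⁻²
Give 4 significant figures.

hartree: E_h = m_e e⁴/(4πε₀ℏ)² = 4.354 × 10^-18 J
Planck energy: E_P = √(ℏc⁵/G) = 1.957 × 10^9 J
55.6 × 4.354 × 10^-18 / 1.957 × 10^9 = 1.237 × 10^-25

1.237 × 10^-25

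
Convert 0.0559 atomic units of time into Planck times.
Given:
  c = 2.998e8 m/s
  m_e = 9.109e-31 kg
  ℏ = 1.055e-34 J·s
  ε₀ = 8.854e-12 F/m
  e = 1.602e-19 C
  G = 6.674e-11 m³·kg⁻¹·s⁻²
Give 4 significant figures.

atomic unit of time: τ_au = (4πε₀)²ℏ³/(m_e e⁴) = 2.423e-17 s
Planck time: t_P = √(ℏG/c⁵) = 5.392e-44 s
0.0559 × 2.423e-17 / 5.392e-44 = 2.512e25

2.512e25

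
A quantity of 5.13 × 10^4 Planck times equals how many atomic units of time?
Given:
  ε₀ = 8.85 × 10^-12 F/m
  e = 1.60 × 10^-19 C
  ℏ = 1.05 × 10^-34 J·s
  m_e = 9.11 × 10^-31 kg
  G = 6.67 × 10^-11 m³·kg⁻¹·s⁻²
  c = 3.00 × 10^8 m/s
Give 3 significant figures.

Planck time: t_P = √(ℏG/c⁵) = 5.37 × 10^-44 s
atomic unit of time: τ_au = (4πε₀)²ℏ³/(m_e e⁴) = 2.40 × 10^-17 s
5.13 × 10^4 × 5.37 × 10^-44 / 2.40 × 10^-17 = 1.15 × 10^-22

1.15 × 10^-22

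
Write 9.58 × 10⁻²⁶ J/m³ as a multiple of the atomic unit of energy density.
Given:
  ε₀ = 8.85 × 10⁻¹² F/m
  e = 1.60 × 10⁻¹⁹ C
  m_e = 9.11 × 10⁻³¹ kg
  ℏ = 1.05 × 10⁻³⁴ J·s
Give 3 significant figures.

3.18 × 10⁻³⁹

atomic unit of energy density: u_au = E_h/a₀³ = m_e⁴e¹⁰/((4πε₀)⁵ℏ⁸) = 3.01 × 10¹³ J/m³.
9.58 × 10⁻²⁶ / 3.01 × 10¹³ = 3.18 × 10⁻³⁹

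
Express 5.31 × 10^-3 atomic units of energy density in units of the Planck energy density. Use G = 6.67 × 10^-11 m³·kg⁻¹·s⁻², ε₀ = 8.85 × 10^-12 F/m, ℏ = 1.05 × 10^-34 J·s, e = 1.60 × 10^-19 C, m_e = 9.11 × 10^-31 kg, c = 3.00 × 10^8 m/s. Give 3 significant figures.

3.42 × 10^-103

atomic unit of energy density: u_au = E_h/a₀³ = m_e⁴e¹⁰/((4πε₀)⁵ℏ⁸) = 3.01 × 10^13 J/m³
Planck energy density: u_P = c⁷/(ℏG²) = 4.68 × 10^113 J/m³
5.31 × 10^-3 × 3.01 × 10^13 / 4.68 × 10^113 = 3.42 × 10^-103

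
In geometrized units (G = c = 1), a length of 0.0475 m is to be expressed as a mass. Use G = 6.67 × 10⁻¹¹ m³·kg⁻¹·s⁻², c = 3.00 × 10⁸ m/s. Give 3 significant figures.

6.41 × 10²⁵ kg

Length → mass via c²/G.
0.0475 m × (c²/G) = 6.41 × 10²⁵ kg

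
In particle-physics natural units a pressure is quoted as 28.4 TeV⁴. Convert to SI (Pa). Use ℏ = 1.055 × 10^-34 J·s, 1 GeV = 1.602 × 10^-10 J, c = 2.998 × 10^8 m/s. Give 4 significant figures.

Pressure is [E]/[L]³ = [E]⁴/(ℏc)³.
1 GeV⁴ → 1/(ℏc)³ × (1 GeV in J)⁴ = 2.082 × 10^37 Pa.
Convert the energy scale: 28.4 TeV⁴ = 2.84 × 10^13 GeV⁴.
Result: 2.84 × 10^13 × 2.082 × 10^37 = 5.912 × 10^50 Pa.

5.912 × 10^50 Pa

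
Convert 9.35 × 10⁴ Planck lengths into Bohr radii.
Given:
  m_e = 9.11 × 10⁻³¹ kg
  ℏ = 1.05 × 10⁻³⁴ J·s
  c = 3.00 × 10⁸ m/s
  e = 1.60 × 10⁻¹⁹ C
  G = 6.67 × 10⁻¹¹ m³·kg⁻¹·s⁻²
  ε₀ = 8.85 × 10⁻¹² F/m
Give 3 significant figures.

2.86 × 10⁻²⁰

Planck length: ℓ_P = √(ℏG/c³) = 1.61 × 10⁻³⁵ m
Bohr radius: a₀ = 4πε₀ℏ²/(m_e e²) = 5.26 × 10⁻¹¹ m
9.35 × 10⁴ × 1.61 × 10⁻³⁵ / 5.26 × 10⁻¹¹ = 2.86 × 10⁻²⁰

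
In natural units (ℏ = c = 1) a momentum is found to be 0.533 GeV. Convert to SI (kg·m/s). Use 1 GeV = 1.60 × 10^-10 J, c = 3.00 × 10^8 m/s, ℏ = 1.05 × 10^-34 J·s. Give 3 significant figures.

2.84 × 10^-19 kg·m/s

Momentum is [E]/c; divide by c.
1 GeV → 1/c × (1 GeV in J) = 5.33 × 10^-19 kg·m/s.
Result: 0.533 × 5.33 × 10^-19 = 2.84 × 10^-19 kg·m/s.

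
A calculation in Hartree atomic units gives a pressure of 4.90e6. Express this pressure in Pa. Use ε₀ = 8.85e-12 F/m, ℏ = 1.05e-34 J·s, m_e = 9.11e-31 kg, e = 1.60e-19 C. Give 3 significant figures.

One atomic unit of pressure: P_au = E_h/a₀³ = m_e⁴e¹⁰/((4πε₀)⁵ℏ⁸) = 3.01e13 Pa.
4.90e6 × 3.01e13 Pa = 1.48e20 Pa

1.48e20 Pa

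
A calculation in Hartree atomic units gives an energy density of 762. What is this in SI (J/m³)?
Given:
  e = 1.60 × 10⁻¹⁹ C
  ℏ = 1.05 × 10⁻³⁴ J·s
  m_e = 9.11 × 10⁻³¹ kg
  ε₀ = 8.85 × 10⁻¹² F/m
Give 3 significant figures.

One atomic unit of energy density: u_au = E_h/a₀³ = m_e⁴e¹⁰/((4πε₀)⁵ℏ⁸) = 3.01 × 10¹³ J/m³.
762 × 3.01 × 10¹³ J/m³ = 2.30 × 10¹⁶ J/m³

2.30 × 10¹⁶ J/m³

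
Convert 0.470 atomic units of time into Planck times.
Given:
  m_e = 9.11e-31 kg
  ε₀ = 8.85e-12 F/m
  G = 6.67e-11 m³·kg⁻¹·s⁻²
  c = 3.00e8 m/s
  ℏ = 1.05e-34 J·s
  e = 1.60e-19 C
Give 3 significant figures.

atomic unit of time: τ_au = (4πε₀)²ℏ³/(m_e e⁴) = 2.40e-17 s
Planck time: t_P = √(ℏG/c⁵) = 5.37e-44 s
0.470 × 2.40e-17 / 5.37e-44 = 2.10e26

2.10e26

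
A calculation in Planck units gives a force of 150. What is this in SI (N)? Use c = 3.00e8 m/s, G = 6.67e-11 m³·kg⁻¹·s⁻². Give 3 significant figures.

One Planck force: F_P = c⁴/G = 1.21e44 N.
150 × 1.21e44 N = 1.82e46 N

1.82e46 N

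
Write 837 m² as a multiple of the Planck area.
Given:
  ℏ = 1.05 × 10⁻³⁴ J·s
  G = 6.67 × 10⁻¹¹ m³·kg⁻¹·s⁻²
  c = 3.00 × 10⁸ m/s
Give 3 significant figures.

3.23 × 10⁷²

Planck area: A_P = ℏG/c³ = 2.59 × 10⁻⁷⁰ m².
837 / 2.59 × 10⁻⁷⁰ = 3.23 × 10⁷²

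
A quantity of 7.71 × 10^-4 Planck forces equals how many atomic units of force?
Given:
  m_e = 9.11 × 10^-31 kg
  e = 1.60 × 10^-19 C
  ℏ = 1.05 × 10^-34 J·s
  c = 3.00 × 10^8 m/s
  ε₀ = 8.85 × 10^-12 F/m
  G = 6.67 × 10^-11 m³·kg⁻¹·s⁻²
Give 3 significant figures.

1.12 × 10^48

Planck force: F_P = c⁴/G = 1.21 × 10^44 N
atomic unit of force: F_au = E_h/a₀ = m_e²e⁶/((4πε₀)³ℏ⁴) = 8.33 × 10^-8 N
7.71 × 10^-4 × 1.21 × 10^44 / 8.33 × 10^-8 = 1.12 × 10^48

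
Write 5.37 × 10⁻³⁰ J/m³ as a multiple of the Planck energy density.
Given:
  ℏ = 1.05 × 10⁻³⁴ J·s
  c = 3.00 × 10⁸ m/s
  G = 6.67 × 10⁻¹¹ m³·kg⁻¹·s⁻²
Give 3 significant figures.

Planck energy density: u_P = c⁷/(ℏG²) = 4.68 × 10¹¹³ J/m³.
5.37 × 10⁻³⁰ / 4.68 × 10¹¹³ = 1.15 × 10⁻¹⁴³

1.15 × 10⁻¹⁴³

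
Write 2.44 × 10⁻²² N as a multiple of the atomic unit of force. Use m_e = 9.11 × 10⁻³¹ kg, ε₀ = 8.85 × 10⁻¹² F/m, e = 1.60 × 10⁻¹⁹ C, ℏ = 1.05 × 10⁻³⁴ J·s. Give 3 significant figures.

2.93 × 10⁻¹⁵

atomic unit of force: F_au = E_h/a₀ = m_e²e⁶/((4πε₀)³ℏ⁴) = 8.33 × 10⁻⁸ N.
2.44 × 10⁻²² / 8.33 × 10⁻⁸ = 2.93 × 10⁻¹⁵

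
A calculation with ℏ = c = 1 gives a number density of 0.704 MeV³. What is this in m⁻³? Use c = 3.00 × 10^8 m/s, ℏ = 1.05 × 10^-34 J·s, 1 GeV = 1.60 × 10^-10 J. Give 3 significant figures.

9.23 × 10^37 m⁻³

Number density is [L]⁻³ = [E]³/(ℏc)³.
1 GeV³ → 1/(ℏc)³ × (1 GeV in J)³ = 1.31 × 10^47 m⁻³.
Convert the energy scale: 0.704 MeV³ = 7.04 × 10^-10 GeV³.
Result: 7.04 × 10^-10 × 1.31 × 10^47 = 9.23 × 10^37 m⁻³.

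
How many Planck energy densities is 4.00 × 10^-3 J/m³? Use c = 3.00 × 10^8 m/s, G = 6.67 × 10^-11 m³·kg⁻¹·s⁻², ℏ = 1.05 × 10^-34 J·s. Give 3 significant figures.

Planck energy density: u_P = c⁷/(ℏG²) = 4.68 × 10^113 J/m³.
4.00 × 10^-3 / 4.68 × 10^113 = 8.54 × 10^-117

8.54 × 10^-117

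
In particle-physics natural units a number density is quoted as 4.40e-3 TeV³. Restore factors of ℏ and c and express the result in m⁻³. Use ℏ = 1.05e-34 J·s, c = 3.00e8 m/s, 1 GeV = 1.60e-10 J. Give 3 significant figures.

5.77e53 m⁻³

Number density is [L]⁻³ = [E]³/(ℏc)³.
1 GeV³ → 1/(ℏc)³ × (1 GeV in J)³ = 1.31e47 m⁻³.
Convert the energy scale: 4.40e-3 TeV³ = 4.40e6 GeV³.
Result: 4.40e6 × 1.31e47 = 5.77e53 m⁻³.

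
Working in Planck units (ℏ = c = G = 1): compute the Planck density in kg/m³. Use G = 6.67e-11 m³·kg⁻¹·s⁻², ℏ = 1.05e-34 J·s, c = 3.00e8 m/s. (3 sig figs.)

5.20e96 kg/m³

The unique combination of the constants set to 1 with dimensions of density is ρ_P = c⁵/(ℏG²).
  = 2.43e42 / 4.67e-55
  = 5.20e96 kg/m³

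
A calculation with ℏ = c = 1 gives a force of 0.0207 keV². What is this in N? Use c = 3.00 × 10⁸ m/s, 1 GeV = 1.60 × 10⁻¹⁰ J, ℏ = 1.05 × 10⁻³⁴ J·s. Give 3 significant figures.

1.68 × 10⁻⁸ N

Force is [E]/[L] = [E]²/(ℏc); restore (ℏc)⁻¹.
1 GeV² → 1/(ℏc) × (1 GeV in J)² = 8.13 × 10⁵ N.
Convert the energy scale: 0.0207 keV² = 2.07 × 10⁻¹⁴ GeV².
Result: 2.07 × 10⁻¹⁴ × 8.13 × 10⁵ = 1.68 × 10⁻⁸ N.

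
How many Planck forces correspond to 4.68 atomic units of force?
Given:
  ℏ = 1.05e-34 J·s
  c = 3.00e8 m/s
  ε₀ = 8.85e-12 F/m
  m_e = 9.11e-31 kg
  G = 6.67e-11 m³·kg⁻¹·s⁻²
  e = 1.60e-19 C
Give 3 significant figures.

3.21e-51

atomic unit of force: F_au = E_h/a₀ = m_e²e⁶/((4πε₀)³ℏ⁴) = 8.33e-8 N
Planck force: F_P = c⁴/G = 1.21e44 N
4.68 × 8.33e-8 / 1.21e44 = 3.21e-51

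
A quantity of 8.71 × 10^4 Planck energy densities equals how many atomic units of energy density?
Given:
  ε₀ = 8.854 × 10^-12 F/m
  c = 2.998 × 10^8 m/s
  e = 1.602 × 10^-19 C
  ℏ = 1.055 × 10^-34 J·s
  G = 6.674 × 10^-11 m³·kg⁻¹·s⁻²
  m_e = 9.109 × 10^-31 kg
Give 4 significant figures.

Planck energy density: u_P = c⁷/(ℏG²) = 4.632 × 10^113 J/m³
atomic unit of energy density: u_au = E_h/a₀³ = m_e⁴e¹⁰/((4πε₀)⁵ℏ⁸) = 2.929 × 10^13 J/m³
8.71 × 10^4 × 4.632 × 10^113 / 2.929 × 10^13 = 1.377 × 10^105

1.377 × 10^105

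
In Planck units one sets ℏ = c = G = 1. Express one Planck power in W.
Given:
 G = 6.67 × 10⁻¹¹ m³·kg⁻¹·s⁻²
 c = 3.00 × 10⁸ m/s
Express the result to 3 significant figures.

P_P = c⁵/G
  = 2.43 × 10⁴² / 6.67 × 10⁻¹¹
  = 3.64 × 10⁵² W

3.64 × 10⁵² W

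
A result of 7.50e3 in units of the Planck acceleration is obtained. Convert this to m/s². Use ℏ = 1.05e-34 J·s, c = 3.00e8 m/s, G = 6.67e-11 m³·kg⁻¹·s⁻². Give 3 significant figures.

One Planck acceleration: a_P = √(c⁷/(ℏG)) = 5.59e51 m/s².
7.50e3 × 5.59e51 m/s² = 4.19e55 m/s²

4.19e55 m/s²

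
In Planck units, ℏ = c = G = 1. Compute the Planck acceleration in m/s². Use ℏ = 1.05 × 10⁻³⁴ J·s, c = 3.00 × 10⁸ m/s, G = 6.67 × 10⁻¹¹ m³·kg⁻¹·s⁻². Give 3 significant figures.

Dimensional analysis gives a_P = √(c⁷/(ℏG)).
  = √(3.12 × 10¹⁰³)
  = 5.59 × 10⁵¹ m/s²

5.59 × 10⁵¹ m/s²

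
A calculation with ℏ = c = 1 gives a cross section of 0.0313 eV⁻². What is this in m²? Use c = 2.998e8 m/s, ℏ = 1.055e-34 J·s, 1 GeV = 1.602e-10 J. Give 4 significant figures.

Area is [L]² = [E]⁻²·(ℏc)²; restore (ℏc)².
1 GeV⁻² → (ℏc)² × (1 GeV in J)⁻² = 3.898e-32 m².
Convert the energy scale: 0.0313 eV⁻² = 3.13e16 GeV⁻².
Result: 3.13e16 × 3.898e-32 = 1.220e-15 m².

1.220e-15 m²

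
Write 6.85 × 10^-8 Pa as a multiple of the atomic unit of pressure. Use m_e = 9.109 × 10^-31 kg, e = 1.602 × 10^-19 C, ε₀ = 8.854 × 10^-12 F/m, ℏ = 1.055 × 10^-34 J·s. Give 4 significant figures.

atomic unit of pressure: P_au = E_h/a₀³ = m_e⁴e¹⁰/((4πε₀)⁵ℏ⁸) = 2.929 × 10^13 Pa.
6.85 × 10^-8 / 2.929 × 10^13 = 2.339 × 10^-21

2.339 × 10^-21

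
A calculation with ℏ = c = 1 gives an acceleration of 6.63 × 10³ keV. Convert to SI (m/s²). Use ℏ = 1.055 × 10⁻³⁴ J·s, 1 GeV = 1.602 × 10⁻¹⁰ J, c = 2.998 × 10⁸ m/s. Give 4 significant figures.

Acceleration is [L]/[T]² = c·[E]/ℏ.
1 GeV → c/ℏ × (1 GeV in J) = 4.552 × 10³² m/s².
Convert the energy scale: 6.63 × 10³ keV = 6.63 × 10⁻³ GeV.
Result: 6.63 × 10⁻³ × 4.552 × 10³² = 3.018 × 10³⁰ m/s².

3.018 × 10³⁰ m/s²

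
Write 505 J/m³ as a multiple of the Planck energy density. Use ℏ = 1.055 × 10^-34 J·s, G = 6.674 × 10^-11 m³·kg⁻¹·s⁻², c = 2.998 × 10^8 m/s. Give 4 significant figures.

Planck energy density: u_P = c⁷/(ℏG²) = 4.632 × 10^113 J/m³.
505 / 4.632 × 10^113 = 1.090 × 10^-111

1.090 × 10^-111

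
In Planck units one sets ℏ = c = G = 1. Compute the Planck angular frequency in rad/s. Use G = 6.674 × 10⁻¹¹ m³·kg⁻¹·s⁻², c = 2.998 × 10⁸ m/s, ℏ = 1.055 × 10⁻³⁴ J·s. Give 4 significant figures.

1.855 × 10⁴³ rad/s

ω_P = √(c⁵/(ℏG))
  = √(3.440 × 10⁸⁶)
  = 1.855 × 10⁴³ rad/s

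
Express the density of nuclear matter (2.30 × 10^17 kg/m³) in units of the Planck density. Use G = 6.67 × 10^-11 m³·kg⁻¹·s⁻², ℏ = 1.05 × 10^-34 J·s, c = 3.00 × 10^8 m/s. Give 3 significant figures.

4.42 × 10^-80

Planck density: ρ_P = c⁵/(ℏG²) = 5.20 × 10^96 kg/m³.
2.30 × 10^17 / 5.20 × 10^96 = 4.42 × 10^-80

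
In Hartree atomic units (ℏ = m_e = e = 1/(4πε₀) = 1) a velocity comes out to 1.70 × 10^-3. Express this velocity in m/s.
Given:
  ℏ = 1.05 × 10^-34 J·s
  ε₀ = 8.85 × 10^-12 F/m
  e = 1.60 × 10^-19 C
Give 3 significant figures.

One atomic unit of velocity: v_au = e²/(4πε₀ℏ) = 2.19 × 10^6 m/s.
1.70 × 10^-3 × 2.19 × 10^6 m/s = 3.73 × 10^3 m/s

3.73 × 10^3 m/s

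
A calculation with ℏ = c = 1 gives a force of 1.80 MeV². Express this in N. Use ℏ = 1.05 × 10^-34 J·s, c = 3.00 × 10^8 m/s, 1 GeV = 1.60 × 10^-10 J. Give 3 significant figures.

Force is [E]/[L] = [E]²/(ℏc); restore (ℏc)⁻¹.
1 GeV² → 1/(ℏc) × (1 GeV in J)² = 8.13 × 10^5 N.
Convert the energy scale: 1.80 MeV² = 1.80 × 10^-6 GeV².
Result: 1.80 × 10^-6 × 8.13 × 10^5 = 1.46 N.

1.46 N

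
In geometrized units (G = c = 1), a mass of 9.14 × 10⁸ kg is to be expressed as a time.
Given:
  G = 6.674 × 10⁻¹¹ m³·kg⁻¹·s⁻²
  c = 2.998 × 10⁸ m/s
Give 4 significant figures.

2.264 × 10⁻²⁷ s

Mass → time via G/c³.
9.14 × 10⁸ kg × (G/c³) = 2.264 × 10⁻²⁷ s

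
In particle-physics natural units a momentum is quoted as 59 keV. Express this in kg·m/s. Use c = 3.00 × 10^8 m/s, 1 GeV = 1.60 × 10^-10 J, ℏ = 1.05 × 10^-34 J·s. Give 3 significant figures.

Momentum is [E]/c; divide by c.
1 GeV → 1/c × (1 GeV in J) = 5.33 × 10^-19 kg·m/s.
Convert the energy scale: 59 keV = 5.90 × 10^-5 GeV.
Result: 5.90 × 10^-5 × 5.33 × 10^-19 = 3.15 × 10^-23 kg·m/s.

3.15 × 10^-23 kg·m/s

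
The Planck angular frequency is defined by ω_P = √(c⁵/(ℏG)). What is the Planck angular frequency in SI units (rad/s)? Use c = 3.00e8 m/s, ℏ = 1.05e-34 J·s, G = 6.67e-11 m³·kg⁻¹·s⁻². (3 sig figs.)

1.86e43 rad/s

ω_P = √(c⁵/(ℏG))
  = √(3.47e86)
  = 1.86e43 rad/s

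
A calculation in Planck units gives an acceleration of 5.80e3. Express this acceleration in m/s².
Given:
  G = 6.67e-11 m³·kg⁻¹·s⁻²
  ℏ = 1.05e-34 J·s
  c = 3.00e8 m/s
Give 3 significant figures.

One Planck acceleration: a_P = √(c⁷/(ℏG)) = 5.59e51 m/s².
5.80e3 × 5.59e51 m/s² = 3.24e55 m/s²

3.24e55 m/s²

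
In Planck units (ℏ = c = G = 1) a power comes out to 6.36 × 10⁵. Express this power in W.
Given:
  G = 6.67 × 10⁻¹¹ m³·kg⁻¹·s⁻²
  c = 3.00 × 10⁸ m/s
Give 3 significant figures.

2.32 × 10⁵⁸ W

One Planck power: P_P = c⁵/G = 3.64 × 10⁵² W.
6.36 × 10⁵ × 3.64 × 10⁵² W = 2.32 × 10⁵⁸ W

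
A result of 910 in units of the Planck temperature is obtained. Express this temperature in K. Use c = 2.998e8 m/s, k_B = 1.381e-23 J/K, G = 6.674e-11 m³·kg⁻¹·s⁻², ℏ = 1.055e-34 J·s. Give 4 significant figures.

1.289e35 K

One Planck temperature: T_P = √(ℏc⁵/G) / k_B = 1.417e32 K.
910 × 1.417e32 K = 1.289e35 K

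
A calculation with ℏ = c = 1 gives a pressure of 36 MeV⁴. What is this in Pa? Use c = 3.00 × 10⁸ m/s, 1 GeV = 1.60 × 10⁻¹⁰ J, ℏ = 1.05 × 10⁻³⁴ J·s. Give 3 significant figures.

7.55 × 10²⁶ Pa

Pressure is [E]/[L]³ = [E]⁴/(ℏc)³.
1 GeV⁴ → 1/(ℏc)³ × (1 GeV in J)⁴ = 2.10 × 10³⁷ Pa.
Convert the energy scale: 36 MeV⁴ = 3.60 × 10⁻¹¹ GeV⁴.
Result: 3.60 × 10⁻¹¹ × 2.10 × 10³⁷ = 7.55 × 10²⁶ Pa.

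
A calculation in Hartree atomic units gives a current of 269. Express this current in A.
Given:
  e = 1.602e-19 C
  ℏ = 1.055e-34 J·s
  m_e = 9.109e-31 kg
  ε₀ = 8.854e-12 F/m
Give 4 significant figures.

One atomic unit of electric current: I_au = e E_h/ℏ = m_e e⁵/((4πε₀)²ℏ³) = 6.612e-3 A.
269 × 6.612e-3 A = 1.779 A

1.779 A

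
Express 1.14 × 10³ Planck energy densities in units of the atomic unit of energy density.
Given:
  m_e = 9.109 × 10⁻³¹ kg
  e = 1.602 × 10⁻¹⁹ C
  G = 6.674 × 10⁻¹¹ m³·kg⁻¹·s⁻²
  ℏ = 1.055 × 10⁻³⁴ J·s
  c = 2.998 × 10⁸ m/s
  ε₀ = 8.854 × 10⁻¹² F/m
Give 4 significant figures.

Planck energy density: u_P = c⁷/(ℏG²) = 4.632 × 10¹¹³ J/m³
atomic unit of energy density: u_au = E_h/a₀³ = m_e⁴e¹⁰/((4πε₀)⁵ℏ⁸) = 2.929 × 10¹³ J/m³
1.14 × 10³ × 4.632 × 10¹¹³ / 2.929 × 10¹³ = 1.803 × 10¹⁰³

1.803 × 10¹⁰³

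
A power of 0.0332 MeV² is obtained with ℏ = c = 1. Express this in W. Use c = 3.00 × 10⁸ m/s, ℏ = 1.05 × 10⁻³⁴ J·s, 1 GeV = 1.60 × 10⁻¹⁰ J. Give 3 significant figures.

8.09 × 10⁶ W

Power is [E]/[T] = [E]²/ℏ.
1 GeV² → 1/ℏ × (1 GeV in J)² = 2.44 × 10¹⁴ W.
Convert the energy scale: 0.0332 MeV² = 3.32 × 10⁻⁸ GeV².
Result: 3.32 × 10⁻⁸ × 2.44 × 10¹⁴ = 8.09 × 10⁶ W.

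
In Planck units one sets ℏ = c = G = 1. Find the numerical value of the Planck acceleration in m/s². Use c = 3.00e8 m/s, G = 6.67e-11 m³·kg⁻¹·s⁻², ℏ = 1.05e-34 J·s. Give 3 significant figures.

5.59e51 m/s²

a_P = √(c⁷/(ℏG))
  = √(3.12e103)
  = 5.59e51 m/s²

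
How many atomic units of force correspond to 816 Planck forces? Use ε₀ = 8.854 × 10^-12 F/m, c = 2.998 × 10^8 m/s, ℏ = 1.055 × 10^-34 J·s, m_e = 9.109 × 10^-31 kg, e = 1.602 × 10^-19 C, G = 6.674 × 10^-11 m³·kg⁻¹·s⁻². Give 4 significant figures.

1.202 × 10^54

Planck force: F_P = c⁴/G = 1.210 × 10^44 N
atomic unit of force: F_au = E_h/a₀ = m_e²e⁶/((4πε₀)³ℏ⁴) = 8.220 × 10^-8 N
816 × 1.210 × 10^44 / 8.220 × 10^-8 = 1.202 × 10^54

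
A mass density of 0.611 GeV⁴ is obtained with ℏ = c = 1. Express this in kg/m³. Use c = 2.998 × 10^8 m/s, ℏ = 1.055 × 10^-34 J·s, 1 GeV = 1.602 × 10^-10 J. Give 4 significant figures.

Mass density is [E]/(c²[L]³) = [E]⁴/(ℏ³c⁵).
1 GeV⁴ → 1/(ℏ³c⁵) × (1 GeV in J)⁴ = 2.316 × 10^20 kg/m³.
Result: 0.611 × 2.316 × 10^20 = 1.415 × 10^20 kg/m³.

1.415 × 10^20 kg/m³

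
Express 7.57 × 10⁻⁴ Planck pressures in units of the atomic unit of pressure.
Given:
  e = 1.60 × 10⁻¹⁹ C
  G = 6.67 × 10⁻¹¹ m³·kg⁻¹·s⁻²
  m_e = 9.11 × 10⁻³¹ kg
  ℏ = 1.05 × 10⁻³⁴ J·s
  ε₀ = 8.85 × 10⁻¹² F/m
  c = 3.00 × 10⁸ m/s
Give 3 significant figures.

Planck pressure: p_P = c⁷/(ℏG²) = 4.68 × 10¹¹³ Pa
atomic unit of pressure: P_au = E_h/a₀³ = m_e⁴e¹⁰/((4πε₀)⁵ℏ⁸) = 3.01 × 10¹³ Pa
7.57 × 10⁻⁴ × 4.68 × 10¹¹³ / 3.01 × 10¹³ = 1.18 × 10⁹⁷

1.18 × 10⁹⁷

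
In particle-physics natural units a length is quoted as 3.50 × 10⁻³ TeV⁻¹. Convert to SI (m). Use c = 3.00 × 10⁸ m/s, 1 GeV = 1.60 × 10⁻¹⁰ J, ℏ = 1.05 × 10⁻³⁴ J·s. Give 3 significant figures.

A length is [E]⁻¹ in ℏ=c=1; restore one factor of ℏc.
1 GeV⁻¹ → ℏc × (1 GeV in J)⁻¹ = 1.97 × 10⁻¹⁶ m.
Convert the energy scale: 3.50 × 10⁻³ TeV⁻¹ = 3.50 × 10⁻⁶ GeV⁻¹.
Result: 3.50 × 10⁻⁶ × 1.97 × 10⁻¹⁶ = 6.89 × 10⁻²² m.

6.89 × 10⁻²² m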